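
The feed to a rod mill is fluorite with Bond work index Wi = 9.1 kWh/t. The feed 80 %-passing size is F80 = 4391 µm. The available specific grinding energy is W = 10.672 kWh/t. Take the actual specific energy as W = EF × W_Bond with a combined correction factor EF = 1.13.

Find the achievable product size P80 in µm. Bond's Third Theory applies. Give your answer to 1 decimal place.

P80 = 70.8 µm

W = 10 Wi (P80^-0.5 − F80^-0.5)
W_Bond = W / EF = 10.672 / 1.13 = 9.4442 kWh/t
⇒ 1/√P80 = W_Bond/(10·Wi) + 1/√F80
  = 9.4442/(10·9.1) + 1/√4391 = 0.103783 + 0.015091 = 0.118874
P80 = (1/0.118874)² = 8.4123² = 70.77 µm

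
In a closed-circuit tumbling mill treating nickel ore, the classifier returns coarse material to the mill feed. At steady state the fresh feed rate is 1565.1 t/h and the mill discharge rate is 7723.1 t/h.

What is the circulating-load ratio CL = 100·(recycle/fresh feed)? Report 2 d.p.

Mill node: discharge = fresh + recycle.
R = M − F = 7723.1 − 1565.1 = 6158.0 t/h
CL = 100·R/F = 100·6158.0/1565.1 = 393.46 %

CL = 393.46 %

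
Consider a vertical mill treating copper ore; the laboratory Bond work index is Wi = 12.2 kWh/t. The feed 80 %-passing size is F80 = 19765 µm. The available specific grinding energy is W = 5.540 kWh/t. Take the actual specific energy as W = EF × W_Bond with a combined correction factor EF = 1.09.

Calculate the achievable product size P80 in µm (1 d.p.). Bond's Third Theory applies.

W = 10 Wi (1/√P80 − 1/√F80)  [Bond]
W_Bond = W / EF = 5.540 / 1.09 = 5.0826 kWh/t
P80^(−½) = W_Bond/(10 Wi) + F80^(−½)
  = 5.0826/(10·12.2) + 1/√19765 = 0.041660 + 0.007113 = 0.048773
P80 = (1/0.048773)² = 20.5030² = 420.37 µm

P80 = 420.4 µm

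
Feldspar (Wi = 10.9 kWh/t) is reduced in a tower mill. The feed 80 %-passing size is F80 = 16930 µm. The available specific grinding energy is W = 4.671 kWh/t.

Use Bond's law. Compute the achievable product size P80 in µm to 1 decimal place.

P80 = 391.5 µm

Bond: W = 10·Wi·(1/√P80 − 1/√F80)
P80^(−½) = W/(10 Wi) + F80^(−½)
  = 4.6710/(10·10.9) + 1/√16930 = 0.042853 + 0.007685 = 0.050539
P80 = (1/0.050539)² = 19.7868² = 391.52 µm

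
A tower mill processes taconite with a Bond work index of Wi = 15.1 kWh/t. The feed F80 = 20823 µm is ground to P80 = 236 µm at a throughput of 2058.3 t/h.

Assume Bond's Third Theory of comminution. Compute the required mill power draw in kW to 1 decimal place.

Bond:  W = 10 Wi (1/√P − 1/√F)
W = 10·15.1·(1/√236 − 1/√20823) = 10·15.1·(0.058165) = 8.7828 kWh/t
Mill draw = 8.7828 × 2058.3 = 18077.7 kW

P = 18077.7 kW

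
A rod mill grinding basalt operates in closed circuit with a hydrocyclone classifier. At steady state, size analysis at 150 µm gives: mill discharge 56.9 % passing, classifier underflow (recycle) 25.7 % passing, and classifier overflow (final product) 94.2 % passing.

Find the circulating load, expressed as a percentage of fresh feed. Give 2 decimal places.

CL = 119.55 %

Mass balance on the −150 µm fraction:
Fd + Rd = Ru + Fo ⇒ R/F = (o−d)/(d−u)
r = (94.2 − 56.9)/(56.9 − 25.7) = 37.3/31.2 = 1.1955
CL = 100·r = 119.55 %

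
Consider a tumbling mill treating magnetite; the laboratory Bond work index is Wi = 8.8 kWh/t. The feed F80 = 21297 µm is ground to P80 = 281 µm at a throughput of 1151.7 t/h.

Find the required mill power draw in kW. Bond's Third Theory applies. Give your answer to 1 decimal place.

P = 5351.5 kW

W = 10 Wi (P80^-0.5 − F80^-0.5)
W = 10·8.8·(1/√281 − 1/√21297) = 10·8.8·(0.052803) = 4.6466 kWh/t
P = W·T = 4.6466·1151.7 = 5351.5 kW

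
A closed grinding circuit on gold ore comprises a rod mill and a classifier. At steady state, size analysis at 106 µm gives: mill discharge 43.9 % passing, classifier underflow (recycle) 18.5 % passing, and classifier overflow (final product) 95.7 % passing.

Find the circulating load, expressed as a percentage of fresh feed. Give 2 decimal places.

Mass balance on the −106 µm fraction:
(1+r)·d = r·u + o ⇒ r = (o−d)/(d−u)
r = (95.7 − 43.9)/(43.9 − 18.5) = 51.8/25.4 = 2.0394
CL = 100·r = 203.94 %

CL = 203.94 %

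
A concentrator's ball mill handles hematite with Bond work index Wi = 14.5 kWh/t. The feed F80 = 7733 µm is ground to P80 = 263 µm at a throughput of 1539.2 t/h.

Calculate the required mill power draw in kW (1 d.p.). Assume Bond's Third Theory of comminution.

W = 10 Wi / √P80 − 10 Wi / √F80
W = 10·14.5·(1/√263 − 1/√7733) = 10·14.5·(0.050291) = 7.2922 kWh/t
Power = W × throughput = 7.2922 kWh/t × 1539.2 t/h = 11224.1 kW

P = 11224.1 kW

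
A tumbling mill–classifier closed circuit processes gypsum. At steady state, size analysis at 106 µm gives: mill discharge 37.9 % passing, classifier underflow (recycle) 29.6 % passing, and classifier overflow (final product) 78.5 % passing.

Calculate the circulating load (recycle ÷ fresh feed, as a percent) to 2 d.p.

Mass balance on the −106 µm fraction:
Fd + Rd = Ru + Fo ⇒ R/F = (o−d)/(d−u)
r = (78.5 − 37.9)/(37.9 − 29.6) = 40.6/8.3 = 4.8916
CL = 100·r = 489.16 %

CL = 489.16 %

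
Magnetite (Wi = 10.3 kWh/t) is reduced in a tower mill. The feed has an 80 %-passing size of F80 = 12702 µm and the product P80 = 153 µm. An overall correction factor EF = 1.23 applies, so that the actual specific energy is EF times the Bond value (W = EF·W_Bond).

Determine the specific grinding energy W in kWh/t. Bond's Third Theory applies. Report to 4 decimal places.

W = 9.1182 kWh/t

W = 10 Wi / √P80 − 10 Wi / √F80
1/√153 = 0.080845;  1/√12702 = 0.008873
W = 10·10.3·(0.080845 − 0.008873) = 7.4132 kWh/t
W_actual = 1.23 × 7.4132 = 9.1182 kWh/t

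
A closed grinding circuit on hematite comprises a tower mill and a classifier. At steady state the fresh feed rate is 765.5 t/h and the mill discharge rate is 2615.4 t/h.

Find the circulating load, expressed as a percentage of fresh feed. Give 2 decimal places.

Steady state: M = F + R.
R = M − F = 2615.4 − 765.5 = 1849.9 t/h
CL = 100·R/F = 100·1849.9/765.5 = 241.66 %

CL = 241.66 %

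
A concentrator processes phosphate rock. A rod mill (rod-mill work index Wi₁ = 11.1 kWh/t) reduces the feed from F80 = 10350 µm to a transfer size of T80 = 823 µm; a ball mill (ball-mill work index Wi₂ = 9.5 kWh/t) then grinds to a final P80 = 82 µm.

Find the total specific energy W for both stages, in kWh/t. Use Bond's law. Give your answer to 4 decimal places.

W = 10·Wi·[P80^(−½) − F80^(−½)]
Stage 1 (10350→823 µm, Wi₁=11.1): W₁ = 10·11.1·(0.034858 − 0.009829) = 2.7781 kWh/t
Stage 2 (823→82 µm, Wi₂=9.5): W₂ = 10·9.5·(0.110432 − 0.034858) = 7.1795 kWh/t
W = W₁ + W₂ = 2.7781 + 7.1795 = 9.9576 kWh/t

W = 9.9576 kWh/t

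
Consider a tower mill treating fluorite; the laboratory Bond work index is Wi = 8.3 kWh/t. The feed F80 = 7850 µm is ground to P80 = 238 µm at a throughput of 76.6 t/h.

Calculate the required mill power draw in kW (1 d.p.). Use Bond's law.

P = 340.4 kW

W_Bond = 10·Wi·(1/√P₈₀ − 1/√F₈₀)
W = 10·8.3·(1/√238 − 1/√7850) = 10·8.3·(0.053534) = 4.4433 kWh/t
Power = W × throughput = 4.4433 kWh/t × 76.6 t/h = 340.4 kW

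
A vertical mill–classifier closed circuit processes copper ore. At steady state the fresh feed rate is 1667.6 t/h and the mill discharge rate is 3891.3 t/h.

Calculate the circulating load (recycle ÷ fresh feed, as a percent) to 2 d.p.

CL = 133.35 %

Mill node: discharge = fresh + recycle.
R = M − F = 3891.3 − 1667.6 = 2223.7 t/h
CL = 100·R/F = 100·2223.7/1667.6 = 133.35 %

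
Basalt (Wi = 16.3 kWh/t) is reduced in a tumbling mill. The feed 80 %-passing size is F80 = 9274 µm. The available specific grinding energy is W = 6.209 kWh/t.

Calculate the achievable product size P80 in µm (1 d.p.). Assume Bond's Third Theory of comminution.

P80 = 425.5 µm

Bond:  W = 10 Wi (1/√P − 1/√F)
1/√P80 = 1/√F80 + W/(10·Wi)
  = 6.2090/(10·16.3) + 1/√9274 = 0.038092 + 0.010384 = 0.048476
P80 = (1/0.048476)² = 20.6287² = 425.54 µm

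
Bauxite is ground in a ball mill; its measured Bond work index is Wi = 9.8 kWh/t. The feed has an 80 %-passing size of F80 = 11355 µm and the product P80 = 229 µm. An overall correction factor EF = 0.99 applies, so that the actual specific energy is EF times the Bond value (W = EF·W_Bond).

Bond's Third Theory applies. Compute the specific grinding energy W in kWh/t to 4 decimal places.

W = 10 Wi (1/√P80 − 1/√F80)  [Bond]
1/√229 = 0.066082;  1/√11355 = 0.009384
W = 10·9.8·(0.066082 − 0.009384) = 5.5564 kWh/t
Corrected W = EF·W_Bond = 0.99·5.5564 = 5.5008 kWh/t

W = 5.5008 kWh/t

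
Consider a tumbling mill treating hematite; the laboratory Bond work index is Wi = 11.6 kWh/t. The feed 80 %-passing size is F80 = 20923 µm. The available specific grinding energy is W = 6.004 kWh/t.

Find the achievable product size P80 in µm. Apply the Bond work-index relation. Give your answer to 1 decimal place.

Bond:  W = 10 Wi (1/√P − 1/√F)
⇒ 1/√P80 = W/(10 Wi) + 1/√F80
  = 6.0040/(10·11.6) + 1/√20923 = 0.051759 + 0.006913 = 0.058672
P80 = (1/0.058672)² = 17.0439² = 290.50 µm

P80 = 290.5 µm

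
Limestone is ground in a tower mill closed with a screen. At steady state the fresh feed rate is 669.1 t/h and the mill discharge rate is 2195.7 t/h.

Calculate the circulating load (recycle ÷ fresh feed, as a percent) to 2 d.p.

CL = 228.16 %

Mill node: discharge = fresh + recycle.
R = M − F = 2195.7 − 669.1 = 1526.6 t/h
CL = 100·R/F = 100·1526.6/669.1 = 228.16 %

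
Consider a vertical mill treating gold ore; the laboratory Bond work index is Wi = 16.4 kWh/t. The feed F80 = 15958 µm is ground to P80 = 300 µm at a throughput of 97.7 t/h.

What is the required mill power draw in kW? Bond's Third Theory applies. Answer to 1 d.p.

W = 10·Wi·[P80^(−½) − F80^(−½)]
W = 10·16.4·(1/√300 − 1/√15958) = 10·16.4·(0.049819) = 8.1703 kWh/t
P = W·T = 8.1703·97.7 = 798.2 kW

P = 798.2 kW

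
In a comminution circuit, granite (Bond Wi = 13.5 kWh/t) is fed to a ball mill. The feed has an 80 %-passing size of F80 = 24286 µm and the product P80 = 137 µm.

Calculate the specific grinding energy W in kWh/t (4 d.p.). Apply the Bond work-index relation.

W = 10.6676 kWh/t

Bond:  W = 10 Wi (1/√P − 1/√F)
1/√137 = 0.085436;  1/√24286 = 0.006417
W = 10·13.5·(0.085436 − 0.006417) = 10.6676 kWh/t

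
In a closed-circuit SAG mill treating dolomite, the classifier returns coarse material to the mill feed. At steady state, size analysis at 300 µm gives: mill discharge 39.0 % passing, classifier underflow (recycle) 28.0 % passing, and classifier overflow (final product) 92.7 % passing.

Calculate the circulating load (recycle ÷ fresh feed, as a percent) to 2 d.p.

Classifier node, passing 300 µm:
d + r·d = r·u + o → r(d−u) = o−d
r = (92.7 − 39.0)/(39.0 − 28.0) = 53.7/11.0 = 4.8818
CL = 100·r = 488.18 %

CL = 488.18 %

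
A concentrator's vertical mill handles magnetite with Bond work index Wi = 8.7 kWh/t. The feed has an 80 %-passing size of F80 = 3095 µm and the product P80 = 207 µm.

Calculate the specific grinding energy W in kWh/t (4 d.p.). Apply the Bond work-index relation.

W = 10·Wi·(P80^(-½) − F80^(-½))
1/√207 = 0.069505;  1/√3095 = 0.017975
W = 10·8.7·(0.069505 − 0.017975) = 4.4831 kWh/t

W = 4.4831 kWh/t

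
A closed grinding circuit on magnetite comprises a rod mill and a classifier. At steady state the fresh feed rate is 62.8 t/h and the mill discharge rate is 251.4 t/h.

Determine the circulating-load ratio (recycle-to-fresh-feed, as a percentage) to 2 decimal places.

CL = 300.32 %

Discharge = new feed + return, hence
R = M − F = 251.4 − 62.8 = 188.6 t/h
CL = 100·R/F = 100·188.6/62.8 = 300.32 %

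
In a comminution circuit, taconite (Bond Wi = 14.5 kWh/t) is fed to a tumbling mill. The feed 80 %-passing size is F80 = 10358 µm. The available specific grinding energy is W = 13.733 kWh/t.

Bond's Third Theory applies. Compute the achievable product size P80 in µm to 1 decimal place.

P80 = 91.5 µm

W_Bond = 10·Wi·(1/√P₈₀ − 1/√F₈₀)
⇒ 1/√P80 = W/(10 Wi) + 1/√F80
  = 13.7330/(10·14.5) + 1/√10358 = 0.094710 + 0.009826 = 0.104536
P80 = (1/0.104536)² = 9.5661² = 91.51 µm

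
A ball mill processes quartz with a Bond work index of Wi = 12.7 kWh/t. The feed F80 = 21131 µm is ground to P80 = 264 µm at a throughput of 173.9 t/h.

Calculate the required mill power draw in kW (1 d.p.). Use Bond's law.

W = 10 Wi / √P80 − 10 Wi / √F80
W = 10·12.7·(1/√264 − 1/√21131) = 10·12.7·(0.054667) = 6.9426 kWh/t
P = W·T = 6.9426·173.9 = 1207.3 kW

P = 1207.3 kW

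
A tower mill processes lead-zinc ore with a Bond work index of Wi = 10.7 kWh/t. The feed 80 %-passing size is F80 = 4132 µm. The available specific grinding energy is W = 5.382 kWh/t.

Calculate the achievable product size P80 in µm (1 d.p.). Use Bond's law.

P80 = 230.6 µm

W_Bond = 10·Wi·(1/√P₈₀ − 1/√F₈₀)
⇒ 1/√P80 = W/(10 Wi) + 1/√F80
  = 5.3820/(10·10.7) + 1/√4132 = 0.050299 + 0.015557 = 0.065856
P80 = (1/0.065856)² = 15.1847² = 230.57 µm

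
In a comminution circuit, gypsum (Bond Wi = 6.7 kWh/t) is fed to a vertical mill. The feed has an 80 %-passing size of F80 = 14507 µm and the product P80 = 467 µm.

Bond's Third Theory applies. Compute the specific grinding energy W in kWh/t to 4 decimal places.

Bond:  W = 10 Wi (1/√P − 1/√F)
1/√467 = 0.046274;  1/√14507 = 0.008303
W = 10·6.7·(0.046274 − 0.008303) = 2.5441 kWh/t

W = 2.5441 kWh/t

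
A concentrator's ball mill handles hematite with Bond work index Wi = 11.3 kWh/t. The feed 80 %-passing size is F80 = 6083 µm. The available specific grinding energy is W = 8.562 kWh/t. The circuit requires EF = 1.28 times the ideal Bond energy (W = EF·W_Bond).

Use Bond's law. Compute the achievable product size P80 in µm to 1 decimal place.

P80 = 192.8 µm

W_Bond = 10·Wi·(1/√P₈₀ − 1/√F₈₀)
W_Bond = W / EF = 8.562 / 1.28 = 6.6891 kWh/t
⇒ 1/√P80 = W_Bond/(10·Wi) + 1/√F80
  = 6.6891/(10·11.3) + 1/√6083 = 0.059195 + 0.012822 = 0.072017
P80 = (1/0.072017)² = 13.8856² = 192.81 µm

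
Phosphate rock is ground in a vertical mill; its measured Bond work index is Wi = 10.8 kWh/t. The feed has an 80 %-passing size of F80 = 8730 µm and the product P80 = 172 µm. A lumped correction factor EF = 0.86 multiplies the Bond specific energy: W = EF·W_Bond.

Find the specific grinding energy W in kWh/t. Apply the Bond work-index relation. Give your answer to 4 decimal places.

W_Bond = 10·Wi·(1/√P₈₀ − 1/√F₈₀)
1/√172 = 0.076249;  1/√8730 = 0.010703
W = 10·10.8·(0.076249 − 0.010703) = 7.0790 kWh/t
W_actual = 0.86 × 7.0790 = 6.0880 kWh/t

W = 6.0880 kWh/t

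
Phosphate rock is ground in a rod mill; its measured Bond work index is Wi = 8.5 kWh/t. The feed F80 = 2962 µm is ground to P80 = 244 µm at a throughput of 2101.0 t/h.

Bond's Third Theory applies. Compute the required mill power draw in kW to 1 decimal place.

W_Bond = 10·Wi·(1/√P₈₀ − 1/√F₈₀)
W = 10·8.5·(1/√244 − 1/√2962) = 10·8.5·(0.045644) = 3.8798 kWh/t
P_mill = W·ṁ = 3.8798·2101.0 = 8151.4 kW

P = 8151.4 kW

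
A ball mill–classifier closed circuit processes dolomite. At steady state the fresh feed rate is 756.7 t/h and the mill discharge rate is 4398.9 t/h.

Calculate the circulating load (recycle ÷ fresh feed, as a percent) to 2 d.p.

CL = 481.33 %

M = F + R at steady state, so:
R = M − F = 4398.9 − 756.7 = 3642.2 t/h
CL = 100·R/F = 100·3642.2/756.7 = 481.33 %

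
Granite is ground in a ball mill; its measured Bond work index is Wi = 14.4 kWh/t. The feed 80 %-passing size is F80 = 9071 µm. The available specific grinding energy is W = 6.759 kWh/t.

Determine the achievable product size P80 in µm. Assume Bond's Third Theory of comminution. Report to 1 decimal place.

Bond: W = 10·Wi·(1/√P80 − 1/√F80)
P80^-0.5 = F80^-0.5 + W/(10 Wi)
  = 6.7590/(10·14.4) + 1/√9071 = 0.046938 + 0.010500 = 0.057437
P80 = (1/0.057437)² = 17.4104² = 303.12 µm

P80 = 303.1 µm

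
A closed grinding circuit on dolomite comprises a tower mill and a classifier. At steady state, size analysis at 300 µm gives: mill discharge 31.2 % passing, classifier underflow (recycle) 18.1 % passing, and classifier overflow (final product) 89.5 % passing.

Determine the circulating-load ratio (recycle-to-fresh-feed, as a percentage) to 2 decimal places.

Mass balance on the −300 µm fraction:
Fd + Rd = Ru + Fo ⇒ R/F = (o−d)/(d−u)
r = (89.5 − 31.2)/(31.2 − 18.1) = 58.3/13.1 = 4.4504
CL = 100·r = 445.04 %

CL = 445.04 %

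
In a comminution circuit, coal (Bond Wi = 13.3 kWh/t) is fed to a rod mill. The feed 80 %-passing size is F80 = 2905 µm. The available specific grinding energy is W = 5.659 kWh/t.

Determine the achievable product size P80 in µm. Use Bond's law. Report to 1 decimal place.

P80 = 267.8 µm

Bond:  W = 10 Wi (1/√P − 1/√F)
⇒ 1/√P80 = W/(10 Wi) + 1/√F80
  = 5.6590/(10·13.3) + 1/√2905 = 0.042549 + 0.018554 = 0.061102
P80 = (1/0.061102)² = 16.3660² = 267.84 µm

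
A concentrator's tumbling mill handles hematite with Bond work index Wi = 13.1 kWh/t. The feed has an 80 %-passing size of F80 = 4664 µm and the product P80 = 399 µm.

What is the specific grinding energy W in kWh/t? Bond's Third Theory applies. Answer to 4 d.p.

W = 10·Wi·[P80^(−½) − F80^(−½)]
1/√399 = 0.050063;  1/√4664 = 0.014643
W = 10·13.1·(0.050063 − 0.014643) = 4.6400 kWh/t

W = 4.6400 kWh/t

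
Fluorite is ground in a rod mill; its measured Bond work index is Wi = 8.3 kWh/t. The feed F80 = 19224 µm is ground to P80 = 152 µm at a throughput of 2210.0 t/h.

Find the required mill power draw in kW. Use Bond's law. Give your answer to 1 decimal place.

W = 10 Wi / √P80 − 10 Wi / √F80
W = 10·8.3·(1/√152 − 1/√19224) = 10·8.3·(0.073898) = 6.1336 kWh/t
Mill draw = 6.1336 × 2210.0 = 13555.2 kW

P = 13555.2 kW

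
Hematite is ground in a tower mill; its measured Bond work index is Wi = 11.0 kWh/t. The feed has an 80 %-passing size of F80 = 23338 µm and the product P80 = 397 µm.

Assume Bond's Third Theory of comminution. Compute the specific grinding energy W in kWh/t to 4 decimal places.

Bond:  W = 10 Wi (1/√P − 1/√F)
1/√397 = 0.050189;  1/√23338 = 0.006546
W = 10·11.0·(0.050189 − 0.006546) = 4.8007 kWh/t

W = 4.8007 kWh/t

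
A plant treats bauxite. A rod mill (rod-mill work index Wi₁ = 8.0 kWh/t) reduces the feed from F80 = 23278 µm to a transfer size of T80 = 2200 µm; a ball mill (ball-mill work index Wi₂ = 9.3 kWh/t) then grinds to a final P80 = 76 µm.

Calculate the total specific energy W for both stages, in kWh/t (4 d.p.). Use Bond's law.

Bond:  W = 10 Wi (1/√P − 1/√F)
Stage 1 (23278→2200 µm, Wi₁=8.0): W₁ = 10·8.0·(0.021320 − 0.006554) = 1.1813 kWh/t
Stage 2 (2200→76 µm, Wi₂=9.3): W₂ = 10·9.3·(0.114708 − 0.021320) = 8.6851 kWh/t
W = W₁ + W₂ = 1.1813 + 8.6851 = 9.8663 kWh/t

W = 9.8663 kWh/t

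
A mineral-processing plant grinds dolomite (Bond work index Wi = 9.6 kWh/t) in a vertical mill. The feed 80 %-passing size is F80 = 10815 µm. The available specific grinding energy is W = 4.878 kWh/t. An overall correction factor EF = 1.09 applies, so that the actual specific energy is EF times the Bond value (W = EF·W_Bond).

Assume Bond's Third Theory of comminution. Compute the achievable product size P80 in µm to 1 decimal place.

P80 = 316.2 µm

W = 10 Wi (1/√P80 − 1/√F80)  [Bond]
W_Bond = W / EF = 4.878 / 1.09 = 4.4752 kWh/t
P80^(−½) = W_Bond/(10 Wi) + F80^(−½)
  = 4.4752/(10·9.6) + 1/√10815 = 0.046617 + 0.009616 = 0.056233
P80 = (1/0.056233)² = 17.7832² = 316.24 µm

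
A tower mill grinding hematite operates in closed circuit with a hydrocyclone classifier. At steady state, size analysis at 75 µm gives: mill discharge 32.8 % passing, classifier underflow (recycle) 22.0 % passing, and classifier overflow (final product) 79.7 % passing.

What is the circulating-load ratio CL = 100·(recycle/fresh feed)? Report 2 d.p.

Let r = R/F. Size balance at 75 µm:
(1+r)·d = r·u + o ⇒ r = (o−d)/(d−u)
r = (79.7 − 32.8)/(32.8 − 22.0) = 46.9/10.8 = 4.3426
CL = 100·r = 434.26 %

CL = 434.26 %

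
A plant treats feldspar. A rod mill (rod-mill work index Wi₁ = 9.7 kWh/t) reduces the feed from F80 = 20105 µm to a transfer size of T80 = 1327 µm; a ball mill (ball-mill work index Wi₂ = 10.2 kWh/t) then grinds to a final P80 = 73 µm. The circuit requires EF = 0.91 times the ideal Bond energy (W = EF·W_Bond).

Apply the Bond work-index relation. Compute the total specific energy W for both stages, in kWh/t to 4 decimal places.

W = 10 Wi / √P80 − 10 Wi / √F80
Stage 1 (20105→1327 µm, Wi₁=9.7): W₁ = 10·9.7·(0.027451 − 0.007053) = 1.9787 kWh/t
Stage 2 (1327→73 µm, Wi₂=10.2): W₂ = 10·10.2·(0.117041 − 0.027451) = 9.1382 kWh/t
W = W₁ + W₂ = 1.9787 + 9.1382 = 11.1168 kWh/t
Corrected W = EF·W_Bond = 0.91·11.1168 = 10.1163 kWh/t

W = 10.1163 kWh/t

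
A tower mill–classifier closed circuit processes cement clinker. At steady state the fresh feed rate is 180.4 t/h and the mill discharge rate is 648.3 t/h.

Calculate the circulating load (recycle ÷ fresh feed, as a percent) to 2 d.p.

CL = 259.37 %

Mill node: discharge = fresh + recycle.
R = M − F = 648.3 − 180.4 = 467.9 t/h
CL = 100·R/F = 100·467.9/180.4 = 259.37 %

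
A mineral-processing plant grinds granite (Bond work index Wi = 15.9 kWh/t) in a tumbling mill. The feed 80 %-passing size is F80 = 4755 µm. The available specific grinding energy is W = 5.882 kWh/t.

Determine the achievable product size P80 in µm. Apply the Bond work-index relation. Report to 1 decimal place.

W = 10·Wi·[P80^(−½) − F80^(−½)]
⇒ 1/√P80 = W/(10 Wi) + 1/√F80
  = 5.8820/(10·15.9) + 1/√4755 = 0.036994 + 0.014502 = 0.051496
P80 = (1/0.051496)² = 19.4191² = 377.10 µm

P80 = 377.1 µm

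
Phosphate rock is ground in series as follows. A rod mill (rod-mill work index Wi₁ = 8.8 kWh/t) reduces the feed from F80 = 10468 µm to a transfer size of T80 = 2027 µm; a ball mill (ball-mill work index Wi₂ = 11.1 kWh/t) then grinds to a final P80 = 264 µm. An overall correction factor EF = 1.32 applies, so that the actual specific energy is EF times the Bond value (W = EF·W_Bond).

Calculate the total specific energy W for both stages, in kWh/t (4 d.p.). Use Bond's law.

W = 10·Wi·(P80^(-½) − F80^(-½))
Stage 1 (10468→2027 µm, Wi₁=8.8): W₁ = 10·8.8·(0.022211 − 0.009774) = 1.0945 kWh/t
Stage 2 (2027→264 µm, Wi₂=11.1): W₂ = 10·11.1·(0.061546 − 0.022211) = 4.3661 kWh/t
W = W₁ + W₂ = 1.0945 + 4.3661 = 5.4606 kWh/t
W_actual = 1.32 × 5.4606 = 7.2080 kWh/t

W = 7.2080 kWh/t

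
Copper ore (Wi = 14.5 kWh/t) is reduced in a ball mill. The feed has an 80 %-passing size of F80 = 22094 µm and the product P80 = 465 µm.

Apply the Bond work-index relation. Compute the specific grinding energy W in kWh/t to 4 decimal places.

W = 5.7487 kWh/t

W = 10 Wi / √P80 − 10 Wi / √F80
1/√465 = 0.046374;  1/√22094 = 0.006728
W = 10·14.5·(0.046374 − 0.006728) = 5.7487 kWh/t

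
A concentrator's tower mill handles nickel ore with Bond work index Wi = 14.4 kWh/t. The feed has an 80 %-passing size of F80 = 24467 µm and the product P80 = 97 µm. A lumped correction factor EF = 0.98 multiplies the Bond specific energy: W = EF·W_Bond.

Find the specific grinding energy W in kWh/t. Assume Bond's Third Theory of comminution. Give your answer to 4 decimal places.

W = 13.4264 kWh/t

W = 10 Wi (P80^-0.5 − F80^-0.5)
1/√97 = 0.101535;  1/√24467 = 0.006393
W = 10·14.4·(0.101535 − 0.006393) = 13.7004 kWh/t
With EF = 0.98: W = 13.7004·0.98 = 13.4264 kWh/t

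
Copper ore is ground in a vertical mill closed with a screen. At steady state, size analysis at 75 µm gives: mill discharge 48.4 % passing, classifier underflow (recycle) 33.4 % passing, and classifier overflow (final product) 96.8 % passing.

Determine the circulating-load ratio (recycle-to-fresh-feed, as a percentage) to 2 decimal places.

Let r = R/F. Size balance at 75 µm:
r = (o − d)/(d − u)
r = (96.8 − 48.4)/(48.4 − 33.4) = 48.4/15.0 = 3.2267
CL = 100·r = 322.67 %

CL = 322.67 %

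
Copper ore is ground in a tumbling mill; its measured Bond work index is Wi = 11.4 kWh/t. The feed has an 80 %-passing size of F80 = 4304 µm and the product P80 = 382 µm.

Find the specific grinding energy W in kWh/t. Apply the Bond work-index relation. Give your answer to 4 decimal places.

W = 4.0951 kWh/t

W_Bond = 10·Wi·(1/√P₈₀ − 1/√F₈₀)
1/√382 = 0.051164;  1/√4304 = 0.015243
W = 10·11.4·(0.051164 − 0.015243) = 4.0951 kWh/t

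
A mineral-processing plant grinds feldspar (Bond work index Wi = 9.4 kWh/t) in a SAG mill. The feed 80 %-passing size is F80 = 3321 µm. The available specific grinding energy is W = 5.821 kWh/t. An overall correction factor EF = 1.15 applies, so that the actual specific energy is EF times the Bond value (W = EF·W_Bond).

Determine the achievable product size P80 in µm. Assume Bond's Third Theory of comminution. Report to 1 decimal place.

Bond:  W = 10 Wi (1/√P − 1/√F)
W_Bond = W / EF = 5.821 / 1.15 = 5.0617 kWh/t
⇒ 1/√P80 = W_Bond/(10 Wi) + 1/√F80
  = 5.0617/(10·9.4) + 1/√3321 = 0.053848 + 0.017353 = 0.071201
P80 = (1/0.071201)² = 14.0448² = 197.26 µm

P80 = 197.3 µm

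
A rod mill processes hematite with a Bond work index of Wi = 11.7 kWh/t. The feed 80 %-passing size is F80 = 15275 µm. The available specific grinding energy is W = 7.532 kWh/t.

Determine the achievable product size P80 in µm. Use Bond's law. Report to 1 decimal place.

P80 = 190.4 µm

W = 10·Wi·(P80^(-½) − F80^(-½))
⇒ 1/√P80 = W/(10·Wi) + 1/√F80
  = 7.5320/(10·11.7) + 1/√15275 = 0.064376 + 0.008091 = 0.072467
P80 = (1/0.072467)² = 13.7993² = 190.42 µm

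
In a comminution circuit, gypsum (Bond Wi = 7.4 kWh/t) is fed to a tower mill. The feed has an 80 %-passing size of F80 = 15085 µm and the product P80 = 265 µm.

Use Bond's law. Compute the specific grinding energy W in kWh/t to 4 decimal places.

W = 3.9433 kWh/t

W = 10·Wi·(P80^(-½) − F80^(-½))
1/√265 = 0.061430;  1/√15085 = 0.008142
W = 10·7.4·(0.061430 − 0.008142) = 3.9433 kWh/t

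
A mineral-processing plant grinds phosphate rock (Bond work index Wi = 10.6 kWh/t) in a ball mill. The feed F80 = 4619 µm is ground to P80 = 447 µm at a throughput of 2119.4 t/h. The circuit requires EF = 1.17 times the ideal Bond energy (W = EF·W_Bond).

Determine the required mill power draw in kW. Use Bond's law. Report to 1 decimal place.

W = 10 Wi (1/√P80 − 1/√F80)  [Bond]
W = 10·10.6·(1/√447 − 1/√4619) = 10·10.6·(0.032585) = 3.4540 kWh/t
W_actual = 1.17 × 3.4540 = 4.0411 kWh/t
Power = W × throughput = 4.0411 kWh/t × 2119.4 t/h = 8564.8 kW

P = 8564.8 kW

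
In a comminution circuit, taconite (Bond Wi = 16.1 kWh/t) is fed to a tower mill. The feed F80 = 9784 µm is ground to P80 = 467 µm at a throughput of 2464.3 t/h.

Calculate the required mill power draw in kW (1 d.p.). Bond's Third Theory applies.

P = 14348.4 kW

W = 10·Wi·(P80^(-½) − F80^(-½))
W = 10·16.1·(1/√467 − 1/√9784) = 10·16.1·(0.036165) = 5.8225 kWh/t
Mill draw = 5.8225 × 2464.3 = 14348.4 kW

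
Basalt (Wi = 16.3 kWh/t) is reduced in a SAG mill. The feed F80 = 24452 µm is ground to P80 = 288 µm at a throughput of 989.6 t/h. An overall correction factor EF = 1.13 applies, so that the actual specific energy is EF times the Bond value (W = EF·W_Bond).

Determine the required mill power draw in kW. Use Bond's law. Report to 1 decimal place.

W = 10·Wi·(P80^(-½) − F80^(-½))
W = 10·16.3·(1/√288 − 1/√24452) = 10·16.3·(0.052531) = 8.5625 kWh/t
With EF = 1.13: W = 8.5625·1.13 = 9.6756 kWh/t
Mill draw = 9.6756 × 989.6 = 9575.0 kW

P = 9575.0 kW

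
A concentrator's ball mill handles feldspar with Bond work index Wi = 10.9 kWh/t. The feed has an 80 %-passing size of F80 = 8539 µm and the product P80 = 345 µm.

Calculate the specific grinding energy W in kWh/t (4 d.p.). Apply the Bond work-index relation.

W = 4.6888 kWh/t

W = 10 Wi (1/√P80 − 1/√F80)  [Bond]
1/√345 = 0.053838;  1/√8539 = 0.010822
W = 10·10.9·(0.053838 − 0.010822) = 4.6888 kWh/t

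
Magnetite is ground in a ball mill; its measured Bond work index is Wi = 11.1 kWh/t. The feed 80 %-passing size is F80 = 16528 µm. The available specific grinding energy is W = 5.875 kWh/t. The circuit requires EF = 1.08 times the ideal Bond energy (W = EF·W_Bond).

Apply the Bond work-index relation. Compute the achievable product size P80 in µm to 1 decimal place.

P80 = 310.1 µm

Bond: W = 10·Wi·(1/√P80 − 1/√F80)
W_Bond = W / EF = 5.875 / 1.08 = 5.4398 kWh/t
⇒ 1/√P80 = W_Bond/(10 Wi) + 1/√F80
  = 5.4398/(10·11.1) + 1/√16528 = 0.049007 + 0.007778 = 0.056786
P80 = (1/0.056786)² = 17.6101² = 310.11 µm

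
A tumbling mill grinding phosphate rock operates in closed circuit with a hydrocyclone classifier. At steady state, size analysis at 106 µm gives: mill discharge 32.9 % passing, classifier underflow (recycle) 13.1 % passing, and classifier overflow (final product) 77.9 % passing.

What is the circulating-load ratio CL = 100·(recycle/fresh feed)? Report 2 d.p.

CL = 227.27 %

Mass balance on the −106 µm fraction:
(1+r)d = ru + o → r = (o−d)/(d−u)
r = (77.9 − 32.9)/(32.9 − 13.1) = 45.0/19.8 = 2.2727
CL = 100·r = 227.27 %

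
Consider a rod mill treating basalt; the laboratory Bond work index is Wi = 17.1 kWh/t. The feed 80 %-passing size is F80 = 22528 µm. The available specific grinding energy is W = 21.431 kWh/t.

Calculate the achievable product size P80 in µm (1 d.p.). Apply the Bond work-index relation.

P80 = 57.4 µm

W = 10·Wi·(P80^(-½) − F80^(-½))
⇒ 1/√P80 = W/(10·Wi) + 1/√F80
  = 21.4310/(10·17.1) + 1/√22528 = 0.125327 + 0.006663 = 0.131990
P80 = (1/0.131990)² = 7.5763² = 57.40 µm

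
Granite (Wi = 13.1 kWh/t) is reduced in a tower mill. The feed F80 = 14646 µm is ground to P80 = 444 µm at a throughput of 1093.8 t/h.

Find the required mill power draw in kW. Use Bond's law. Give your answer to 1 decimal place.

W = 10 Wi / √P80 − 10 Wi / √F80
W = 10·13.1·(1/√444 − 1/√14646) = 10·13.1·(0.039195) = 5.1345 kWh/t
P_mill = W·ṁ = 5.1345·1093.8 = 5616.1 kW

P = 5616.1 kW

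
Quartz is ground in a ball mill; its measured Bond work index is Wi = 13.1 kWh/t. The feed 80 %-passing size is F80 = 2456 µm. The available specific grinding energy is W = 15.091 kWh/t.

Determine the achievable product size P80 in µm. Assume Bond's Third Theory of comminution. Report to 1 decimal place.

P80 = 54.6 µm

W = 10 Wi / √P80 − 10 Wi / √F80
P80^(−½) = W/(10 Wi) + F80^(−½)
  = 15.0910/(10·13.1) + 1/√2456 = 0.115198 + 0.020178 = 0.135377
P80 = (1/0.135377)² = 7.3868² = 54.56 µm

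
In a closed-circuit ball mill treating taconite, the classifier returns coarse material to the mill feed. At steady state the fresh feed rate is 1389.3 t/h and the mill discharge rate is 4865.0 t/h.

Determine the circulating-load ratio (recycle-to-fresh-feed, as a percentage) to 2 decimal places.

Discharge = new feed + return, hence
R = M − F = 4865.0 − 1389.3 = 3475.7 t/h
CL = 100·R/F = 100·3475.7/1389.3 = 250.18 %

CL = 250.18 %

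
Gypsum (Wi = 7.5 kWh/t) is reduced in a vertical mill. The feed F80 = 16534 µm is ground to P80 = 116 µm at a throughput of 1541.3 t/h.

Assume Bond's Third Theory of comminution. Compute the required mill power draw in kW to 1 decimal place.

P = 9834.0 kW

W = 10·Wi·[P80^(−½) − F80^(−½)]
W = 10·7.5·(1/√116 − 1/√16534) = 10·7.5·(0.085071) = 6.3803 kWh/t
P_mill = W·ṁ = 6.3803·1541.3 = 9834.0 kW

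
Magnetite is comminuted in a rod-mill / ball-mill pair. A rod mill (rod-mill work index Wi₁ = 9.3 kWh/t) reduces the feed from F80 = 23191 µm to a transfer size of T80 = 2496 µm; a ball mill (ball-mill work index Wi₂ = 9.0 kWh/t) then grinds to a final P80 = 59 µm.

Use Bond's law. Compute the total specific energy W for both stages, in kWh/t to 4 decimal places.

W = 11.1664 kWh/t

W = 10 Wi (1/√P80 − 1/√F80)  [Bond]
Stage 1 (23191→2496 µm, Wi₁=9.3): W₁ = 10·9.3·(0.020016 − 0.006567) = 1.2508 kWh/t
Stage 2 (2496→59 µm, Wi₂=9.0): W₂ = 10·9.0·(0.130189 − 0.020016) = 9.9156 kWh/t
W = W₁ + W₂ = 1.2508 + 9.9156 = 11.1664 kWh/t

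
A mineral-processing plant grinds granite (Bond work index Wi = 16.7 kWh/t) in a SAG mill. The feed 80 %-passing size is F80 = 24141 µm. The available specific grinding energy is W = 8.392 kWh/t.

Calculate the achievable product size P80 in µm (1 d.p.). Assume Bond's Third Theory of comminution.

W = 10·Wi·[P80^(−½) − F80^(−½)]
⇒ 1/√P80 = W/(10 Wi) + 1/√F80
  = 8.3920/(10·16.7) + 1/√24141 = 0.050251 + 0.006436 = 0.056688
P80 = (1/0.056688)² = 17.6405² = 311.19 µm

P80 = 311.2 µm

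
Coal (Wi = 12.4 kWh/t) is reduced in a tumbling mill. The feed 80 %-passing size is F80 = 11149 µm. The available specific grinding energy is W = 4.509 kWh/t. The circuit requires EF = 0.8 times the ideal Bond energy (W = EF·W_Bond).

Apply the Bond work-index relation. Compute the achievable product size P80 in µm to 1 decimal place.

P80 = 331.5 µm

W = 10 Wi (P80^-0.5 − F80^-0.5)
W_Bond = W / EF = 4.509 / 0.8 = 5.6363 kWh/t
P80^-0.5 = F80^-0.5 + W_Bond/(10 Wi)
  = 5.6363/(10·12.4) + 1/√11149 = 0.045454 + 0.009471 = 0.054924
P80 = (1/0.054924)² = 18.2069² = 331.49 µm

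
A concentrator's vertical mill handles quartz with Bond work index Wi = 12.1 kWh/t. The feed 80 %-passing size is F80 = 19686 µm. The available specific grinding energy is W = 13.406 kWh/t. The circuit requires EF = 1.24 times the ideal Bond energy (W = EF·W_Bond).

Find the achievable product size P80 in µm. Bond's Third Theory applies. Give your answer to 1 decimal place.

P80 = 107.4 µm

W = 10·Wi·[P80^(−½) − F80^(−½)]
W_Bond = W / EF = 13.406 / 1.24 = 10.8113 kWh/t
P80^(−½) = W_Bond/(10 Wi) + F80^(−½)
  = 10.8113/(10·12.1) + 1/√19686 = 0.089350 + 0.007127 = 0.096477
P80 = (1/0.096477)² = 10.3652² = 107.44 µm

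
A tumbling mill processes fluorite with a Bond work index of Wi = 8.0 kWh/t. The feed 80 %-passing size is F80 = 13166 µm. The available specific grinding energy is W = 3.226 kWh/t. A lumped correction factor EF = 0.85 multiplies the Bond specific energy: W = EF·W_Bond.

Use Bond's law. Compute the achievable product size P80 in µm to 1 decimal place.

Bond: W = 10·Wi·(1/√P80 − 1/√F80)
W_Bond = W / EF = 3.226 / 0.85 = 3.7953 kWh/t
P80^(−½) = W_Bond/(10 Wi) + F80^(−½)
  = 3.7953/(10·8.0) + 1/√13166 = 0.047441 + 0.008715 = 0.056156
P80 = (1/0.056156)² = 17.8074² = 317.11 µm

P80 = 317.1 µm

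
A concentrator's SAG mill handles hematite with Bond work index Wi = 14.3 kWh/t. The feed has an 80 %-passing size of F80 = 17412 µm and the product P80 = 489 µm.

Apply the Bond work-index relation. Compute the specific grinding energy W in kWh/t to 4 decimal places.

W = 5.3830 kWh/t

W_Bond = 10·Wi·(1/√P₈₀ − 1/√F₈₀)
1/√489 = 0.045222;  1/√17412 = 0.007578
W = 10·14.3·(0.045222 − 0.007578) = 5.3830 kWh/t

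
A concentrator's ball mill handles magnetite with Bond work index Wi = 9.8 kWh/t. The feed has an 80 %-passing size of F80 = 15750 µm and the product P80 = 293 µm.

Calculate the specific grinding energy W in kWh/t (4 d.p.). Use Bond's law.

W = 10 Wi (1/√P80 − 1/√F80)  [Bond]
1/√293 = 0.058421;  1/√15750 = 0.007968
W = 10·9.8·(0.058421 − 0.007968) = 4.9443 kWh/t

W = 4.9443 kWh/t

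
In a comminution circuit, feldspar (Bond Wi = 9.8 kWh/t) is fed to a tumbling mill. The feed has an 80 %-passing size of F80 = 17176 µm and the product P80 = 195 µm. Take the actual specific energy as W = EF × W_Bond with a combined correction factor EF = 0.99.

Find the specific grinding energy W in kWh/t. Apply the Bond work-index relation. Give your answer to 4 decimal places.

W = 10 Wi / √P80 − 10 Wi / √F80
1/√195 = 0.071611;  1/√17176 = 0.007630
W = 10·9.8·(0.071611 − 0.007630) = 6.2702 kWh/t
W_actual = 0.99 × 6.2702 = 6.2075 kWh/t

W = 6.2075 kWh/t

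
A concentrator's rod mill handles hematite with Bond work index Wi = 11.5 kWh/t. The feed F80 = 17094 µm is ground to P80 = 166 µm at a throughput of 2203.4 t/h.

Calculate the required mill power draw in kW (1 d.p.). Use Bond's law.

Bond: W = 10·Wi·(1/√P80 − 1/√F80)
W = 10·11.5·(1/√166 − 1/√17094) = 10·11.5·(0.069967) = 8.0461 kWh/t
Mill draw = 8.0461 × 2203.4 = 17728.9 kW

P = 17728.9 kW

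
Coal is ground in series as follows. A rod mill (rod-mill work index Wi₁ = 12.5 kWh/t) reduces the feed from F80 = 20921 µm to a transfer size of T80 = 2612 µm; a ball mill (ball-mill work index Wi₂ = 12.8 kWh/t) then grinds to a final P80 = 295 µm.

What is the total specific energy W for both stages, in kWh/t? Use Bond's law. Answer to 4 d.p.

W = 10 Wi (1/√P80 − 1/√F80)  [Bond]
Stage 1 (20921→2612 µm, Wi₁=12.5): W₁ = 10·12.5·(0.019567 − 0.006914) = 1.5816 kWh/t
Stage 2 (2612→295 µm, Wi₂=12.8): W₂ = 10·12.8·(0.058222 − 0.019567) = 4.9479 kWh/t
W = W₁ + W₂ = 1.5816 + 4.9479 = 6.5295 kWh/t

W = 6.5295 kWh/t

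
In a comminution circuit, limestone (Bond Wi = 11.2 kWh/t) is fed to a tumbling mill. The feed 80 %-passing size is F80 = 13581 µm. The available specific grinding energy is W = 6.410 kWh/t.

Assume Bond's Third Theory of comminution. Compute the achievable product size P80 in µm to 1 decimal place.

W = 10·Wi·(P80^(-½) − F80^(-½))
⇒ 1/√P80 = W/(10·Wi) + 1/√F80
  = 6.4100/(10·11.2) + 1/√13581 = 0.057232 + 0.008581 = 0.065813
P80 = (1/0.065813)² = 15.1946² = 230.87 µm

P80 = 230.9 µm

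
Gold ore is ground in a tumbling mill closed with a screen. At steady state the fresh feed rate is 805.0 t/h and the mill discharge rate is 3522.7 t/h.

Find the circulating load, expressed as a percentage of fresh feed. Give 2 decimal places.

CL = 337.60 %

M = F + R at steady state, so:
R = M − F = 3522.7 − 805.0 = 2717.7 t/h
CL = 100·R/F = 100·2717.7/805.0 = 337.60 %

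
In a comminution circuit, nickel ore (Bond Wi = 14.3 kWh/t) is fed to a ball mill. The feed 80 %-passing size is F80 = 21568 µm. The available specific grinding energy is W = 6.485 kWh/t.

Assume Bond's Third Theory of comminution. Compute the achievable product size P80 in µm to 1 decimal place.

W = 10·Wi·(P80^(-½) − F80^(-½))
P80^(−½) = W/(10 Wi) + F80^(−½)
  = 6.4850/(10·14.3) + 1/√21568 = 0.045350 + 0.006809 = 0.052159
P80 = (1/0.052159)² = 19.1722² = 367.57 µm

P80 = 367.6 µm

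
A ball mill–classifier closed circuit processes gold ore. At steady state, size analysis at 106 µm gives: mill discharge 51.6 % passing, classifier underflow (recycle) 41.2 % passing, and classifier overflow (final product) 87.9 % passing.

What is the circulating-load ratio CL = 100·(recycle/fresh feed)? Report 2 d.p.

CL = 349.04 %

Mass balance on the −106 µm fraction:
r = (o − d)/(d − u)
r = (87.9 − 51.6)/(51.6 − 41.2) = 36.3/10.4 = 3.4904
CL = 100·r = 349.04 %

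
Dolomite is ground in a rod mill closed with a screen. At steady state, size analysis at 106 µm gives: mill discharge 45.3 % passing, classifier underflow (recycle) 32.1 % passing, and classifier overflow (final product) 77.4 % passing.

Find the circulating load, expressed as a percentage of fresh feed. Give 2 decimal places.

CL = 243.18 %

Classifier node, passing 106 µm:
d + r·d = r·u + o → r(d−u) = o−d
r = (77.4 − 45.3)/(45.3 − 32.1) = 32.1/13.2 = 2.4318
CL = 100·r = 243.18 %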